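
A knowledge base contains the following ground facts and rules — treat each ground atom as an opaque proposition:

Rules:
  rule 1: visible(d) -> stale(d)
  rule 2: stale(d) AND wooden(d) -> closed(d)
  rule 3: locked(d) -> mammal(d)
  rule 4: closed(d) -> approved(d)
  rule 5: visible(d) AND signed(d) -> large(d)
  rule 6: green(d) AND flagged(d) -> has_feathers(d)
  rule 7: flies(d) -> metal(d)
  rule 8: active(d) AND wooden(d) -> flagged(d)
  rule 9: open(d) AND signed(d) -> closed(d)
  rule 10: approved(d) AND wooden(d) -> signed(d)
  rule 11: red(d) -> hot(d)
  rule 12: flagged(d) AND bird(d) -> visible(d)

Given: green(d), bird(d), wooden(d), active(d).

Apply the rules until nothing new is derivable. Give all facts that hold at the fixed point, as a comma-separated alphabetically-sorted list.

Round 1 fires rule 8, giving flagged(d).
Round 2 fires rule 6, rule 12, giving has_feathers(d), visible(d).
Round 3 fires rule 1, giving stale(d).
Round 4 fires rule 2, giving closed(d).
Round 5 fires rule 4, giving approved(d).
Round 6 fires rule 10, giving signed(d).
Round 7 fires rule 5, giving large(d).

active(d), approved(d), bird(d), closed(d), flagged(d), green(d), has_feathers(d), large(d), signed(d), stale(d), visible(d), wooden(d)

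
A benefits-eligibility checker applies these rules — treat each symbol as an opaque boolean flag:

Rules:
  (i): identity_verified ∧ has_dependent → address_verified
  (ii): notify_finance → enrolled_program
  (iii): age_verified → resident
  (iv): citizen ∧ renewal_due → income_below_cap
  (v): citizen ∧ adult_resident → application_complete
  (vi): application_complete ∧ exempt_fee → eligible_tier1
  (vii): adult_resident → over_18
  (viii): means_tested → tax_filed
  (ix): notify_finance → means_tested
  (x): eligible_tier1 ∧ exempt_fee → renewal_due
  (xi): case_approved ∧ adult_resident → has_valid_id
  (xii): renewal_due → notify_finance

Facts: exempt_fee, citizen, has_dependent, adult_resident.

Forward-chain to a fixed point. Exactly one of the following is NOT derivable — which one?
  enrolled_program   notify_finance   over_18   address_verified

address_verified

Round 1 fires (v), (vii), giving application_complete, over_18.
Round 2 fires (vi), giving eligible_tier1.
Round 3 fires (x), giving renewal_due.
Round 4 fires (iv), (xii), giving income_below_cap, notify_finance.
Round 5 fires (ii), (ix), giving enrolled_program, means_tested.
Round 6 fires (viii), giving tax_filed.
Derived: over_18 (round 1), enrolled_program (round 5), notify_finance (round 4). address_verified never appears in any round.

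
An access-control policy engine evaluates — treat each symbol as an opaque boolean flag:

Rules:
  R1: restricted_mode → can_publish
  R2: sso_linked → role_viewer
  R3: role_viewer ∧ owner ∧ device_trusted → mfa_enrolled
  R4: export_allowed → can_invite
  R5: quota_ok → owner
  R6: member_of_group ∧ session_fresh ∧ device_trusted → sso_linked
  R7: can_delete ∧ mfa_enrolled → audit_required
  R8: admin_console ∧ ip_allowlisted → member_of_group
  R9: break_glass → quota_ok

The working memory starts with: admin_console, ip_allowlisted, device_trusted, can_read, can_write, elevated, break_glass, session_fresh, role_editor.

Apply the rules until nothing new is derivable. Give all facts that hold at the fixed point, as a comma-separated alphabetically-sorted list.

Round 1 fires R8, R9, giving member_of_group, quota_ok.
Round 2 fires R5, R6, giving owner, sso_linked.
Round 3 fires R2, giving role_viewer.
Round 4 fires R3, giving mfa_enrolled.

admin_console, break_glass, can_read, can_write, device_trusted, elevated, ip_allowlisted, member_of_group, mfa_enrolled, owner, quota_ok, role_editor, role_viewer, session_fresh, sso_linked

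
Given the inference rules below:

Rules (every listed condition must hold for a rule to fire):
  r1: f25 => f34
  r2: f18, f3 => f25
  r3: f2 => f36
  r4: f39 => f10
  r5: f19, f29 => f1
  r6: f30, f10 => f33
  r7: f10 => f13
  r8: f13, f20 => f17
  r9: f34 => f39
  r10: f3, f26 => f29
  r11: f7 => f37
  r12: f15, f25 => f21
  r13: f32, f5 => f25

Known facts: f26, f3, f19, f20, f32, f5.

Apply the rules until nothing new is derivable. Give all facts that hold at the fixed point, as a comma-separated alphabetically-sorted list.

Round 1 fires r10, r13, giving f29, f25.
Round 2 fires r1, r5, giving f34, f1.
Round 3 fires r9, giving f39.
Round 4 fires r4, giving f10.
Round 5 fires r7, giving f13.
Round 6 fires r8, giving f17.

f1, f10, f13, f17, f19, f20, f25, f26, f29, f3, f32, f34, f39, f5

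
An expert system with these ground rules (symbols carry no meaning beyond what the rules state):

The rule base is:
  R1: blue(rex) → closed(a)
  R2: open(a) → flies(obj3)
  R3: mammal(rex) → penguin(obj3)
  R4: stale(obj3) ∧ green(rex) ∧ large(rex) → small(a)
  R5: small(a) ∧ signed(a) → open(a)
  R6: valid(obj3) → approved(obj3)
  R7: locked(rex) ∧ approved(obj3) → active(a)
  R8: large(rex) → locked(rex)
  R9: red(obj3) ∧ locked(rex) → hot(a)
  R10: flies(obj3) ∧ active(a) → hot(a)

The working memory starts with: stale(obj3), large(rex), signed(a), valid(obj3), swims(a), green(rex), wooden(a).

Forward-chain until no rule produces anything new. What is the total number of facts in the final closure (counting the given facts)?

14

Round 1 fires R4, R6, R8, giving small(a), approved(obj3), locked(rex).
Round 2 fires R5, R7, giving open(a), active(a).
Round 3 fires R2, giving flies(obj3).
Round 4 fires R10, giving hot(a).
Closure: {active(a), approved(obj3), flies(obj3), green(rex), hot(a), large(rex), locked(rex), open(a), signed(a), small(a), stale(obj3), swims(a), valid(obj3), wooden(a)} — 14 facts.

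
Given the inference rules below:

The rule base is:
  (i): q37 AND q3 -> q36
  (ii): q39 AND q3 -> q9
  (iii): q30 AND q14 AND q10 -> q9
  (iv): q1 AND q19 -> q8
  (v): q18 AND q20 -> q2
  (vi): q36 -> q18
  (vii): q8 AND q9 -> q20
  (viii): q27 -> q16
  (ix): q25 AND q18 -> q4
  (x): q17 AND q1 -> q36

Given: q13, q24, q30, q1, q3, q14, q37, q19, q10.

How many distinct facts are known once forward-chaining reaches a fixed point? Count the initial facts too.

15

Round 1 fires (i), (iii), (iv), giving q36, q9, q8.
Round 2 fires (vi), (vii), giving q18, q20.
Round 3 fires (v), giving q2.
Closure: {q1, q10, q13, q14, q18, q19, q2, q20, q24, q3, q30, q36, q37, q8, q9} — 15 facts.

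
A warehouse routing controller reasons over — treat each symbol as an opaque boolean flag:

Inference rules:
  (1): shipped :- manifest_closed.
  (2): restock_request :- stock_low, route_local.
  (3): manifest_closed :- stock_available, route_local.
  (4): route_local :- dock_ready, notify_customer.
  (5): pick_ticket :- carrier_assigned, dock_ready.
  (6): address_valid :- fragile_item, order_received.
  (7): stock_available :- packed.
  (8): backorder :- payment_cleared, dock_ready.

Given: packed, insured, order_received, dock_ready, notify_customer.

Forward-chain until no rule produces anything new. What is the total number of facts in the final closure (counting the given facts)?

Round 1 fires (4), (7), giving route_local, stock_available.
Round 2 fires (3), giving manifest_closed.
Round 3 fires (1), giving shipped.
Closure: {dock_ready, insured, manifest_closed, notify_customer, order_received, packed, route_local, shipped, stock_available} — 9 facts.

9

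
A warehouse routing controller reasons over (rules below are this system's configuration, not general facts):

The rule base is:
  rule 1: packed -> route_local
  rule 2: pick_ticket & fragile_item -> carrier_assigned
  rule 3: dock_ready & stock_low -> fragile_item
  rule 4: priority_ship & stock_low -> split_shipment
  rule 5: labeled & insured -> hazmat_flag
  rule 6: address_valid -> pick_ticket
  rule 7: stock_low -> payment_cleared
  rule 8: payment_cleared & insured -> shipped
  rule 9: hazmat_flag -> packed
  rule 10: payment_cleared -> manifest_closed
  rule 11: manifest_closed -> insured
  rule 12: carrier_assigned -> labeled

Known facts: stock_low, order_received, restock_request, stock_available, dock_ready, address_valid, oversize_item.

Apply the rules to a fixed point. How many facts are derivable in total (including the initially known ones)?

Round 1 — rule 3, rule 6, rule 7, derive fragile_item, pick_ticket, payment_cleared.
Round 2 — rule 2, rule 10, derive carrier_assigned, manifest_closed.
Round 3 — rule 11, rule 12, derive insured, labeled.
Round 4 — rule 5, rule 8, derive hazmat_flag, shipped.
Round 5 — rule 9, derive packed.
Round 6 — rule 1, derive route_local.
Closure: {address_valid, carrier_assigned, dock_ready, fragile_item, hazmat_flag, insured, labeled, manifest_closed, order_received, oversize_item, packed, payment_cleared, pick_ticket, restock_request, route_local, shipped, stock_available, stock_low} — 18 facts.

18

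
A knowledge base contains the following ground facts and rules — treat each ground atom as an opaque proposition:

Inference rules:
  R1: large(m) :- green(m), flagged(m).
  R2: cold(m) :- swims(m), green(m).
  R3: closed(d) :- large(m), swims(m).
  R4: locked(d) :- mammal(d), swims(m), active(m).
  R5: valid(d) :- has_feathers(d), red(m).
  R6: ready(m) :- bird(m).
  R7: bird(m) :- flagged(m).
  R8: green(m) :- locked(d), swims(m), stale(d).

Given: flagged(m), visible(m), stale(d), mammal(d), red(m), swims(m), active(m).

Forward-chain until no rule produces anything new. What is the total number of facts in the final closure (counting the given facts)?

14

[1] R4 [locked(d) :- mammal(d), swims(m), active(m).]; R7 [bird(m) :- flagged(m).]. ⇒ new: locked(d), bird(m).
[2] R6 [ready(m) :- bird(m).]; R8 [green(m) :- locked(d), swims(m), stale(d).]. ⇒ new: ready(m), green(m).
[3] R1 [large(m) :- green(m), flagged(m).]; R2 [cold(m) :- swims(m), green(m).]. ⇒ new: large(m), cold(m).
[4] R3 [closed(d) :- large(m), swims(m).]. ⇒ new: closed(d).
Closure: {active(m), bird(m), closed(d), cold(m), flagged(m), green(m), large(m), locked(d), mammal(d), ready(m), red(m), stale(d), swims(m), visible(m)} — 14 facts.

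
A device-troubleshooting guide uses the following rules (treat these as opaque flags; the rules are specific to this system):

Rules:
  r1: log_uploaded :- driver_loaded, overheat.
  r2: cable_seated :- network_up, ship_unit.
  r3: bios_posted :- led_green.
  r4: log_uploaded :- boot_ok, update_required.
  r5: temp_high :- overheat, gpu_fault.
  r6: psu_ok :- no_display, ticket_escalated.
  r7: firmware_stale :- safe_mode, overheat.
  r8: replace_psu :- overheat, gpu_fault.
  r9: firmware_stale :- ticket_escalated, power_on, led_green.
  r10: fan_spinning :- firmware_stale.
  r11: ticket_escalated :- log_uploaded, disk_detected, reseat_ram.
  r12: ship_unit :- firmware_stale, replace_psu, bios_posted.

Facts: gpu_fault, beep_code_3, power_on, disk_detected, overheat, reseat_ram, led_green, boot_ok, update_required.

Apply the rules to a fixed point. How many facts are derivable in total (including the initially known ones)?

Round 1 — r3, r4, r5, r8, derive bios_posted, log_uploaded, temp_high, replace_psu.
Round 2 — r11, derive ticket_escalated.
Round 3 — r9, derive firmware_stale.
Round 4 — r10, r12, derive fan_spinning, ship_unit.
Closure: {beep_code_3, bios_posted, boot_ok, disk_detected, fan_spinning, firmware_stale, gpu_fault, led_green, log_uploaded, overheat, power_on, replace_psu, reseat_ram, ship_unit, temp_high, ticket_escalated, update_required} — 17 facts.

17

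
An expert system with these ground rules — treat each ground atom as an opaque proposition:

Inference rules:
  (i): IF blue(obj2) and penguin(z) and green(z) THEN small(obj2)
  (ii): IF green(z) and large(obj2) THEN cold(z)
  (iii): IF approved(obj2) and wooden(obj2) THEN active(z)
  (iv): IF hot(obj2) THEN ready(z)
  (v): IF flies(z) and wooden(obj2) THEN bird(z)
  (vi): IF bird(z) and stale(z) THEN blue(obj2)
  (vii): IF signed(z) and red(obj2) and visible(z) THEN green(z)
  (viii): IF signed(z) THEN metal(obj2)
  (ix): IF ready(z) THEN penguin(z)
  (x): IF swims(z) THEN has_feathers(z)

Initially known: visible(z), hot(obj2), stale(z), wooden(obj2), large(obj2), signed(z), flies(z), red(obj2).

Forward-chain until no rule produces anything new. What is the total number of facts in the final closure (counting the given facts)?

Round 1 fires (iv), (v), (vii), (viii), giving ready(z), bird(z), green(z), metal(obj2).
Round 2 fires (ii), (vi), (ix), giving cold(z), blue(obj2), penguin(z).
Round 3 fires (i), giving small(obj2).
Closure: {bird(z), blue(obj2), cold(z), flies(z), green(z), hot(obj2), large(obj2), metal(obj2), penguin(z), ready(z), red(obj2), signed(z), small(obj2), stale(z), visible(z), wooden(obj2)} — 16 facts.

16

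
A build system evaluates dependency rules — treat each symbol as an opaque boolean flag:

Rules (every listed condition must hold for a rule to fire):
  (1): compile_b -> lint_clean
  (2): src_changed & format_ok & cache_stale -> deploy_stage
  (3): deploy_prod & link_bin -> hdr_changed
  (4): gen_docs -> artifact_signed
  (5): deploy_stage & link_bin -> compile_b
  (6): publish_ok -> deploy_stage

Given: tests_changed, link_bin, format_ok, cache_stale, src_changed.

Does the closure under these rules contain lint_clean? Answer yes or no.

Round 1 fires (2), giving deploy_stage.
Round 2 fires (5), giving compile_b.
Round 3 fires (1), giving lint_clean.
lint_clean appears in round 3, so it is derivable.

yes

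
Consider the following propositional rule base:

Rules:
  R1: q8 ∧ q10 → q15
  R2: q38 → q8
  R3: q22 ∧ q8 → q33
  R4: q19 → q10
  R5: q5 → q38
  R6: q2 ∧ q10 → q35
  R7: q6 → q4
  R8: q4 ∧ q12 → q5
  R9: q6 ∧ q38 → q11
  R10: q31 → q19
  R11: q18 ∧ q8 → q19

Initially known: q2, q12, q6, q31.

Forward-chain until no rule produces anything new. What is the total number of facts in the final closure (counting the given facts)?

Round 1 fires R7, R10, giving q4, q19.
Round 2 fires R4, R8, giving q10, q5.
Round 3 fires R5, R6, giving q38, q35.
Round 4 fires R2, R9, giving q8, q11.
Round 5 fires R1, giving q15.
Closure: {q10, q11, q12, q15, q19, q2, q31, q35, q38, q4, q5, q6, q8} — 13 facts.

13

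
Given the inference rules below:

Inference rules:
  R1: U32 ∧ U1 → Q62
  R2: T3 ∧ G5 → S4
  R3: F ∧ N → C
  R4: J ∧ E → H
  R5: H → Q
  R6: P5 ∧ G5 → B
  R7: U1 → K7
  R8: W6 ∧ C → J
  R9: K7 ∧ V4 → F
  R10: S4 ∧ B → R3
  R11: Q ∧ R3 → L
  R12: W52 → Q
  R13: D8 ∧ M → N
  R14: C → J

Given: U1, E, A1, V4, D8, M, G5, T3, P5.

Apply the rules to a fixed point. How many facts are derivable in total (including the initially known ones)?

20

[1] R2 [T3 ∧ G5 → S4]; R6 [P5 ∧ G5 → B]; R7 [U1 → K7]; R13 [D8 ∧ M → N]. ⇒ new: S4, B, K7, N.
[2] R9 [K7 ∧ V4 → F]; R10 [S4 ∧ B → R3]. ⇒ new: F, R3.
[3] R3 [F ∧ N → C]. ⇒ new: C.
[4] R14 [C → J]. ⇒ new: J.
[5] R4 [J ∧ E → H]. ⇒ new: H.
[6] R5 [H → Q]. ⇒ new: Q.
[7] R11 [Q ∧ R3 → L]. ⇒ new: L.
Closure: {A1, B, C, D8, E, F, G5, H, J, K7, L, M, N, P5, Q, R3, S4, T3, U1, V4} — 20 facts.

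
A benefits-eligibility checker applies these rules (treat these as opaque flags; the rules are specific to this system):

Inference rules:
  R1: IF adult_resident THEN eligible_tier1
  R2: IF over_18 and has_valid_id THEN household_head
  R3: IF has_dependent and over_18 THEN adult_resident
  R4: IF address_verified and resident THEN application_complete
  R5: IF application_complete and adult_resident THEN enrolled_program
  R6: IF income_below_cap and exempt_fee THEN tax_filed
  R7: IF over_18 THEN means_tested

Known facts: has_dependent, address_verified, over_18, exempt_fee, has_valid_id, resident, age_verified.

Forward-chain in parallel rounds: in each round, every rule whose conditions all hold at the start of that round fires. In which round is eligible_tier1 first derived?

Round 1: R2 [IF over_18 and has_valid_id THEN household_head]; R3 [IF has_dependent and over_18 THEN adult_resident]; R4 [IF address_verified and resident THEN application_complete]; R7 [IF over_18 THEN means_tested]. Adds household_head, adult_resident, application_complete, means_tested.
Round 2: R1 [IF adult_resident THEN eligible_tier1]; R5 [IF application_complete and adult_resident THEN enrolled_program]. Adds eligible_tier1, enrolled_program.
eligible_tier1 first appears in round 2.

2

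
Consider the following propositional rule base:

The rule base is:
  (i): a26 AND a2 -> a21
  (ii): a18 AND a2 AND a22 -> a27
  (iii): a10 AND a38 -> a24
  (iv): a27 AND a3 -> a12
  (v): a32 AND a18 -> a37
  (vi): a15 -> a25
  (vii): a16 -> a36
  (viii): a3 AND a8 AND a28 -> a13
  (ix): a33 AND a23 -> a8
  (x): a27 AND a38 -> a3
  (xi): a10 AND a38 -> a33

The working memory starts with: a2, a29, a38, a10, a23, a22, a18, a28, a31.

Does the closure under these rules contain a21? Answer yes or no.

[1] (ii) [a18 AND a2 AND a22 -> a27]; (iii) [a10 AND a38 -> a24]; (xi) [a10 AND a38 -> a33]. ⇒ new: a27, a24, a33.
[2] (ix) [a33 AND a23 -> a8]; (x) [a27 AND a38 -> a3]. ⇒ new: a8, a3.
[3] (iv) [a27 AND a3 -> a12]; (viii) [a3 AND a8 AND a28 -> a13]. ⇒ new: a12, a13.
Fixed point reached. a21 is concluded only by (i); (i) needs a26 (never derived).

no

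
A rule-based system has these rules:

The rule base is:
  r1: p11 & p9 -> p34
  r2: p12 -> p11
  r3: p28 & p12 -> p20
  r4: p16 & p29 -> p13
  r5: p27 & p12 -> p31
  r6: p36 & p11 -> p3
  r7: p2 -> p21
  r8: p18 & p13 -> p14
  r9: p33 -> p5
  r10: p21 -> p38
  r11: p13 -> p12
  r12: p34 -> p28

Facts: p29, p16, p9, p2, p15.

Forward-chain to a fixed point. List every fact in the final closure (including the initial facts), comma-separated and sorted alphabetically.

p11, p12, p13, p15, p16, p2, p20, p21, p28, p29, p34, p38, p9

Round 1: r4 [p16 & p29 -> p13]; r7 [p2 -> p21]. Adds p13, p21.
Round 2: r10 [p21 -> p38]; r11 [p13 -> p12]. Adds p38, p12.
Round 3: r2 [p12 -> p11]. Adds p11.
Round 4: r1 [p11 & p9 -> p34]. Adds p34.
Round 5: r12 [p34 -> p28]. Adds p28.
Round 6: r3 [p28 & p12 -> p20]. Adds p20.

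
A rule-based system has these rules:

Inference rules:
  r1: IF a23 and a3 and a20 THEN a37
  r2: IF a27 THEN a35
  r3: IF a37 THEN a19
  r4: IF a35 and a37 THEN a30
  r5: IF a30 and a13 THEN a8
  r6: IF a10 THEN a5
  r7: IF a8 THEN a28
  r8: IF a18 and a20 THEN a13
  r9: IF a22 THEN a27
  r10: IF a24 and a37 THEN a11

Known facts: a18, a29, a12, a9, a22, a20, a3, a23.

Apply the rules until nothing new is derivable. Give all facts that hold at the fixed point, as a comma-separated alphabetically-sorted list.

Round 1: r1 [IF a23 and a3 and a20 THEN a37]; r8 [IF a18 and a20 THEN a13]; r9 [IF a22 THEN a27]. Adds a37, a13, a27.
Round 2: r2 [IF a27 THEN a35]; r3 [IF a37 THEN a19]. Adds a35, a19.
Round 3: r4 [IF a35 and a37 THEN a30]. Adds a30.
Round 4: r5 [IF a30 and a13 THEN a8]. Adds a8.
Round 5: r7 [IF a8 THEN a28]. Adds a28.

a12, a13, a18, a19, a20, a22, a23, a27, a28, a29, a3, a30, a35, a37, a8, a9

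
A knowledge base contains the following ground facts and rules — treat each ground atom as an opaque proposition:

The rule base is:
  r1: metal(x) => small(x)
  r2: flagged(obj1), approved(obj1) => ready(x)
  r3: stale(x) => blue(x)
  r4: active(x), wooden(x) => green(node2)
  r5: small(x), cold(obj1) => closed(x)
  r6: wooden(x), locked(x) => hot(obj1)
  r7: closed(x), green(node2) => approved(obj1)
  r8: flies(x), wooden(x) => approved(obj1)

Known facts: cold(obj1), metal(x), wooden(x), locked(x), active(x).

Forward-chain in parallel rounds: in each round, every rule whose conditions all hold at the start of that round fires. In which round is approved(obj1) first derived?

3

Round 1: r1 [metal(x) => small(x)]; r4 [active(x), wooden(x) => green(node2)]; r6 [wooden(x), locked(x) => hot(obj1)]. Adds small(x), green(node2), hot(obj1).
Round 2: r5 [small(x), cold(obj1) => closed(x)]. Adds closed(x).
Round 3: r7 [closed(x), green(node2) => approved(obj1)]. Adds approved(obj1).
approved(obj1) first appears in round 3.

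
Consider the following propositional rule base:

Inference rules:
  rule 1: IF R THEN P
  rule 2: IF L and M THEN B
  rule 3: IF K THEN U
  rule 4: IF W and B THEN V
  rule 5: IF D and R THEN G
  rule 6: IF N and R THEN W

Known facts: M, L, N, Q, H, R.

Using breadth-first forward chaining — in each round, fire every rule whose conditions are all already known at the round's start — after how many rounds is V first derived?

Round 1 — rule 1, rule 2, rule 6, derive P, B, W.
Round 2 — rule 4, derive V.
V first appears in round 2.

2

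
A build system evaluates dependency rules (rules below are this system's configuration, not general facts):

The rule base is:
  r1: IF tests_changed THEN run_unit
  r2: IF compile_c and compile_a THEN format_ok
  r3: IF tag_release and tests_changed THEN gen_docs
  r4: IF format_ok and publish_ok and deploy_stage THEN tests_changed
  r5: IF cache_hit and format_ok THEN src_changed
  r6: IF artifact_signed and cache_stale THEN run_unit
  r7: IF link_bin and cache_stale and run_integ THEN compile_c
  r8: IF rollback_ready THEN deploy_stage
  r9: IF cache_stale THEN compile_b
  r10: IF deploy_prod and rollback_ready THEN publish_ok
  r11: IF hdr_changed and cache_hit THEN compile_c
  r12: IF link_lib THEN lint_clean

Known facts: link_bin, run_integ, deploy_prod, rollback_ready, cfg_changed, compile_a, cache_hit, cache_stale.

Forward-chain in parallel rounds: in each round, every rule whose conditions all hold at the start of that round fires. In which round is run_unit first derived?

Round 1: r7 [IF link_bin and cache_stale and run_integ THEN compile_c]; r8 [IF rollback_ready THEN deploy_stage]; r9 [IF cache_stale THEN compile_b]; r10 [IF deploy_prod and rollback_ready THEN publish_ok]. Adds compile_c, deploy_stage, compile_b, publish_ok.
Round 2: r2 [IF compile_c and compile_a THEN format_ok]. Adds format_ok.
Round 3: r4 [IF format_ok and publish_ok and deploy_stage THEN tests_changed]; r5 [IF cache_hit and format_ok THEN src_changed]. Adds tests_changed, src_changed.
Round 4: r1 [IF tests_changed THEN run_unit]. Adds run_unit.
run_unit first appears in round 4.

4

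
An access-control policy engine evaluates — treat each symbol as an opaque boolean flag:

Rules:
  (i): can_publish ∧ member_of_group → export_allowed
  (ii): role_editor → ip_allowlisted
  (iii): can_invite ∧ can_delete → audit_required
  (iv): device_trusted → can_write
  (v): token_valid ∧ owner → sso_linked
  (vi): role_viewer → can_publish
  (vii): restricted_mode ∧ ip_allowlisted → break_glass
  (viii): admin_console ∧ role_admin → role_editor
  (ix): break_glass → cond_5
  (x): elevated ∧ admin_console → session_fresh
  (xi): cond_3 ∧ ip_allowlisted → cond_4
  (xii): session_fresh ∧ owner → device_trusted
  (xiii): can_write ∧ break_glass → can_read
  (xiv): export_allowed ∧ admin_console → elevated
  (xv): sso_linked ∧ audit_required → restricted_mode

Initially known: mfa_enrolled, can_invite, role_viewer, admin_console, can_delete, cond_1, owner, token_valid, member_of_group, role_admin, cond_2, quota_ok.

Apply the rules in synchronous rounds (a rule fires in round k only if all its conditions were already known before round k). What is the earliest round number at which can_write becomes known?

Round 1: (iii) [can_invite ∧ can_delete → audit_required]; (v) [token_valid ∧ owner → sso_linked]; (vi) [role_viewer → can_publish]; (viii) [admin_console ∧ role_admin → role_editor]. Adds audit_required, sso_linked, can_publish, role_editor.
Round 2: (i) [can_publish ∧ member_of_group → export_allowed]; (ii) [role_editor → ip_allowlisted]; (xv) [sso_linked ∧ audit_required → restricted_mode]. Adds export_allowed, ip_allowlisted, restricted_mode.
Round 3: (vii) [restricted_mode ∧ ip_allowlisted → break_glass]; (xiv) [export_allowed ∧ admin_console → elevated]. Adds break_glass, elevated.
Round 4: (ix) [break_glass → cond_5]; (x) [elevated ∧ admin_console → session_fresh]. Adds cond_5, session_fresh.
Round 5: (xii) [session_fresh ∧ owner → device_trusted]. Adds device_trusted.
Round 6: (iv) [device_trusted → can_write]. Adds can_write.
can_write first appears in round 6.

6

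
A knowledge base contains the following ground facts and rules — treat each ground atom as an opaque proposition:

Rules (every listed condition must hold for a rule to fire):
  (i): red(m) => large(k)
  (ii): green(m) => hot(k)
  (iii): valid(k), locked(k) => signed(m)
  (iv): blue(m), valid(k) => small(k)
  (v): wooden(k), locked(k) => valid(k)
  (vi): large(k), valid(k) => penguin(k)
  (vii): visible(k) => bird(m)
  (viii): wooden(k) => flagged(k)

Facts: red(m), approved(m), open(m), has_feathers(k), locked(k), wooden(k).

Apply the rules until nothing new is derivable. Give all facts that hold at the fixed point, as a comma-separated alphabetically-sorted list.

approved(m), flagged(k), has_feathers(k), large(k), locked(k), open(m), penguin(k), red(m), signed(m), valid(k), wooden(k)

Round 1 fires (i), (v), (viii), giving large(k), valid(k), flagged(k).
Round 2 fires (iii), (vi), giving signed(m), penguin(k).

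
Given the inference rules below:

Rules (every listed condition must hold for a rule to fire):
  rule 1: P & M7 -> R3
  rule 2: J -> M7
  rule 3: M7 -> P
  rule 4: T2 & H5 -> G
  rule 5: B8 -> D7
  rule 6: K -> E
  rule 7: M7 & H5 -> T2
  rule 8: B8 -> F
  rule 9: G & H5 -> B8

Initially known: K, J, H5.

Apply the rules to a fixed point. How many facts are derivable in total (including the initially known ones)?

Round 1 fires rule 2, rule 6, giving M7, E.
Round 2 fires rule 3, rule 7, giving P, T2.
Round 3 fires rule 1, rule 4, giving R3, G.
Round 4 fires rule 9, giving B8.
Round 5 fires rule 5, rule 8, giving D7, F.
Closure: {B8, D7, E, F, G, H5, J, K, M7, P, R3, T2} — 12 facts.

12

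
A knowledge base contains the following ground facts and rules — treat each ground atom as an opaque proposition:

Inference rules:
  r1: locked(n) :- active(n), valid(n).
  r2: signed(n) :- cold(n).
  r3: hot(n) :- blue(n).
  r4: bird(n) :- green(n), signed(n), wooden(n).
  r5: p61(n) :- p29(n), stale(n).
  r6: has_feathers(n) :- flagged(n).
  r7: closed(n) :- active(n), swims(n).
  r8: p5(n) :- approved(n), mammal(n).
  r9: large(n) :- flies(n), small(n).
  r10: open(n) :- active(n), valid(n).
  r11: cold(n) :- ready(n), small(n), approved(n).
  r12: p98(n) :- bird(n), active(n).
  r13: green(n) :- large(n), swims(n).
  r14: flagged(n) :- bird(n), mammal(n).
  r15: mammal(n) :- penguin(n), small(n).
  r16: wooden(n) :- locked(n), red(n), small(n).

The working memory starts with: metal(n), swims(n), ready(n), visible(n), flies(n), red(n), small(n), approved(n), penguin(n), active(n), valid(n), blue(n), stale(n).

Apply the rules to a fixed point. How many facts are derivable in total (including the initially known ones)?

Round 1: r1 [locked(n) :- active(n), valid(n).]; r3 [hot(n) :- blue(n).]; r7 [closed(n) :- active(n), swims(n).]; r9 [large(n) :- flies(n), small(n).]; r10 [open(n) :- active(n), valid(n).]; r11 [cold(n) :- ready(n), small(n), approved(n).]; r15 [mammal(n) :- penguin(n), small(n).]. New: locked(n), hot(n), closed(n), large(n), open(n), cold(n), mammal(n).
Round 2: r2 [signed(n) :- cold(n).]; r8 [p5(n) :- approved(n), mammal(n).]; r13 [green(n) :- large(n), swims(n).]; r16 [wooden(n) :- locked(n), red(n), small(n).]. New: signed(n), p5(n), green(n), wooden(n).
Round 3: r4 [bird(n) :- green(n), signed(n), wooden(n).]. New: bird(n).
Round 4: r12 [p98(n) :- bird(n), active(n).]; r14 [flagged(n) :- bird(n), mammal(n).]. New: p98(n), flagged(n).
Round 5: r6 [has_feathers(n) :- flagged(n).]. New: has_feathers(n).
Closure: {active(n), approved(n), bird(n), blue(n), closed(n), cold(n), flagged(n), flies(n), green(n), has_feathers(n), hot(n), large(n), locked(n), mammal(n), metal(n), open(n), p5(n), p98(n), penguin(n), ready(n), red(n), signed(n), small(n), stale(n), swims(n), valid(n), visible(n), wooden(n)} — 28 facts.

28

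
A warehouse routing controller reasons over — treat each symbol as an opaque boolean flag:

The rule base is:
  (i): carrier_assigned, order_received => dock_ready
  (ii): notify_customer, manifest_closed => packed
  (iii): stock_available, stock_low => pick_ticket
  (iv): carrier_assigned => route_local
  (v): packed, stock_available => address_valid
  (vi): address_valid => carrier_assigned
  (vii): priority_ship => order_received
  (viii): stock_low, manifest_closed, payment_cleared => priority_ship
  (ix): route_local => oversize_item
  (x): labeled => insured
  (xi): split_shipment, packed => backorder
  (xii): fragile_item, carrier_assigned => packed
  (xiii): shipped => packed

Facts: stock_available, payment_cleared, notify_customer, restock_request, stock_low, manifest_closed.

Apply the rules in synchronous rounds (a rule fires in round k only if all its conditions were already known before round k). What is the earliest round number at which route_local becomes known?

4

Round 1: (ii) [notify_customer, manifest_closed => packed]; (iii) [stock_available, stock_low => pick_ticket]; (viii) [stock_low, manifest_closed, payment_cleared => priority_ship]. New: packed, pick_ticket, priority_ship.
Round 2: (v) [packed, stock_available => address_valid]; (vii) [priority_ship => order_received]. New: address_valid, order_received.
Round 3: (vi) [address_valid => carrier_assigned]. New: carrier_assigned.
Round 4: (i) [carrier_assigned, order_received => dock_ready]; (iv) [carrier_assigned => route_local]. New: dock_ready, route_local.
route_local first appears in round 4.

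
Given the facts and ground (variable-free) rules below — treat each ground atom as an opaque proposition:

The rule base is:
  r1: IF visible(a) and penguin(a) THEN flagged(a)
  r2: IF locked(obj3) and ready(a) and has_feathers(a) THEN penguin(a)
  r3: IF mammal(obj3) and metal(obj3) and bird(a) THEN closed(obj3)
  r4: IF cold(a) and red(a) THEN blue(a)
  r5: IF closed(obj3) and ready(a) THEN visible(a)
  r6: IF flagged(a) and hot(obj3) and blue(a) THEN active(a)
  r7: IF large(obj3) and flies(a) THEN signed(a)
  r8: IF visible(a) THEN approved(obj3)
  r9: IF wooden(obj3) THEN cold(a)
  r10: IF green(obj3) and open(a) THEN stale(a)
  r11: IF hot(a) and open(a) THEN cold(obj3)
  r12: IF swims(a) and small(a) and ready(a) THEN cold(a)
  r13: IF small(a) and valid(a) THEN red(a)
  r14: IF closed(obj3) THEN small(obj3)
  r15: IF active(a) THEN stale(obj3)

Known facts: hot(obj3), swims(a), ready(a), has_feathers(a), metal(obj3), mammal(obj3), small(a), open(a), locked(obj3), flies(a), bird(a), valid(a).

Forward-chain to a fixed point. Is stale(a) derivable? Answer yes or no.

Round 1 — r2, r3, r12, r13, derive penguin(a), closed(obj3), cold(a), red(a).
Round 2 — r4, r5, r14, derive blue(a), visible(a), small(obj3).
Round 3 — r1, r8, derive flagged(a), approved(obj3).
Round 4 — r6, derive active(a).
Round 5 — r15, derive stale(obj3).
Fixed point reached. stale(a) is concluded only by r10; r10 needs green(obj3) (never derived).

no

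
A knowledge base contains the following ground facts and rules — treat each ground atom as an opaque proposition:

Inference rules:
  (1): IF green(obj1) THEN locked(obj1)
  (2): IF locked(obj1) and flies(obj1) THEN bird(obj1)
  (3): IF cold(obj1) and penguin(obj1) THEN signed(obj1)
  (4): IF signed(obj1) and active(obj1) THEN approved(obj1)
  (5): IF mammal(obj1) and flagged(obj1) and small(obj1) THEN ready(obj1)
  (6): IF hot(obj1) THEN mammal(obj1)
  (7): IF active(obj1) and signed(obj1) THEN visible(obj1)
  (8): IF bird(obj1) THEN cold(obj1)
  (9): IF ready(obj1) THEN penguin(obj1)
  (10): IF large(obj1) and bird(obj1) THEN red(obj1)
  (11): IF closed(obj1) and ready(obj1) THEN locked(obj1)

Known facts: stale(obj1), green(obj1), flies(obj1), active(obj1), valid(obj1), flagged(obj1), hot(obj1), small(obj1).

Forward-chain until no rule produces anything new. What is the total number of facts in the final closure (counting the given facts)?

17

Round 1 — (1), (6), derive locked(obj1), mammal(obj1).
Round 2 — (2), (5), derive bird(obj1), ready(obj1).
Round 3 — (8), (9), derive cold(obj1), penguin(obj1).
Round 4 — (3), derive signed(obj1).
Round 5 — (4), (7), derive approved(obj1), visible(obj1).
Closure: {active(obj1), approved(obj1), bird(obj1), cold(obj1), flagged(obj1), flies(obj1), green(obj1), hot(obj1), locked(obj1), mammal(obj1), penguin(obj1), ready(obj1), signed(obj1), small(obj1), stale(obj1), valid(obj1), visible(obj1)} — 17 facts.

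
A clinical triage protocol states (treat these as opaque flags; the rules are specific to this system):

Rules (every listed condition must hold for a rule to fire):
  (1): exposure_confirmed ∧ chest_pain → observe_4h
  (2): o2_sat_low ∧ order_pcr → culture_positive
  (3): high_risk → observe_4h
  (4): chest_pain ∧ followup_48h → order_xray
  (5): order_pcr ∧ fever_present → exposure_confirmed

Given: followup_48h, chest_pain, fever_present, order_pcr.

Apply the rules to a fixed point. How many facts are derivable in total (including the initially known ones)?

7

Round 1 — (4), (5), derive order_xray, exposure_confirmed.
Round 2 — (1), derive observe_4h.
Closure: {chest_pain, exposure_confirmed, fever_present, followup_48h, observe_4h, order_pcr, order_xray} — 7 facts.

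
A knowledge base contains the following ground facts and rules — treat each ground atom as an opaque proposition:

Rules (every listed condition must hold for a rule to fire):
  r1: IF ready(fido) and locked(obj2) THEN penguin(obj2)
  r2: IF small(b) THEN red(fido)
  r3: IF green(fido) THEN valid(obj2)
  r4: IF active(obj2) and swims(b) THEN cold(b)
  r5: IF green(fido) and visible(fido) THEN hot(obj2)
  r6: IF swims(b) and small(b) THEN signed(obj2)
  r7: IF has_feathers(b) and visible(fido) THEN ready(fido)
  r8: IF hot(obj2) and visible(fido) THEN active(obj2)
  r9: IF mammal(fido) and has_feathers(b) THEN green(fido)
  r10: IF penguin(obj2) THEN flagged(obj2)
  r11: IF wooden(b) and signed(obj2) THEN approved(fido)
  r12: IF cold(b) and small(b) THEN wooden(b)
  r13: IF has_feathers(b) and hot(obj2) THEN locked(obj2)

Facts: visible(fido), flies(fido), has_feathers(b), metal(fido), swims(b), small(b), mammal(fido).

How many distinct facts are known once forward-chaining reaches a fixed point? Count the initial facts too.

20

Round 1: r2 [IF small(b) THEN red(fido)]; r6 [IF swims(b) and small(b) THEN signed(obj2)]; r7 [IF has_feathers(b) and visible(fido) THEN ready(fido)]; r9 [IF mammal(fido) and has_feathers(b) THEN green(fido)]. New: red(fido), signed(obj2), ready(fido), green(fido).
Round 2: r3 [IF green(fido) THEN valid(obj2)]; r5 [IF green(fido) and visible(fido) THEN hot(obj2)]. New: valid(obj2), hot(obj2).
Round 3: r8 [IF hot(obj2) and visible(fido) THEN active(obj2)]; r13 [IF has_feathers(b) and hot(obj2) THEN locked(obj2)]. New: active(obj2), locked(obj2).
Round 4: r1 [IF ready(fido) and locked(obj2) THEN penguin(obj2)]; r4 [IF active(obj2) and swims(b) THEN cold(b)]. New: penguin(obj2), cold(b).
Round 5: r10 [IF penguin(obj2) THEN flagged(obj2)]; r12 [IF cold(b) and small(b) THEN wooden(b)]. New: flagged(obj2), wooden(b).
Round 6: r11 [IF wooden(b) and signed(obj2) THEN approved(fido)]. New: approved(fido).
Closure: {active(obj2), approved(fido), cold(b), flagged(obj2), flies(fido), green(fido), has_feathers(b), hot(obj2), locked(obj2), mammal(fido), metal(fido), penguin(obj2), ready(fido), red(fido), signed(obj2), small(b), swims(b), valid(obj2), visible(fido), wooden(b)} — 20 facts.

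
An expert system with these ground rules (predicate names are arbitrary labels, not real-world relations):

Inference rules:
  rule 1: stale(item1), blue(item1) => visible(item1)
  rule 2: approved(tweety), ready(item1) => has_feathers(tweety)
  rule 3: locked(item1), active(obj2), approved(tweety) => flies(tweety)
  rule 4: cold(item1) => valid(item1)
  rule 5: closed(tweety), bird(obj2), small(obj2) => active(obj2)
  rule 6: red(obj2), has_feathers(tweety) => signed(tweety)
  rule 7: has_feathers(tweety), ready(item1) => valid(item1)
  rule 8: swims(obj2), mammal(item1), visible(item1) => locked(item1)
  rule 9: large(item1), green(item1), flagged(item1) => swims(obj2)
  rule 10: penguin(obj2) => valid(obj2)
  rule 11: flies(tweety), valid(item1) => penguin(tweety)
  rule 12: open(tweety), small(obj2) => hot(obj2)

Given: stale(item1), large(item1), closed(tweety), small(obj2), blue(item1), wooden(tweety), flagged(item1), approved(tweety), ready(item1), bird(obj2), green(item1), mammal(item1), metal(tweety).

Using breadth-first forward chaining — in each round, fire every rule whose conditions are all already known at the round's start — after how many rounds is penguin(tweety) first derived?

4

Round 1 fires rule 1, rule 2, rule 5, rule 9, giving visible(item1), has_feathers(tweety), active(obj2), swims(obj2).
Round 2 fires rule 7, rule 8, giving valid(item1), locked(item1).
Round 3 fires rule 3, giving flies(tweety).
Round 4 fires rule 11, giving penguin(tweety).
penguin(tweety) first appears in round 4.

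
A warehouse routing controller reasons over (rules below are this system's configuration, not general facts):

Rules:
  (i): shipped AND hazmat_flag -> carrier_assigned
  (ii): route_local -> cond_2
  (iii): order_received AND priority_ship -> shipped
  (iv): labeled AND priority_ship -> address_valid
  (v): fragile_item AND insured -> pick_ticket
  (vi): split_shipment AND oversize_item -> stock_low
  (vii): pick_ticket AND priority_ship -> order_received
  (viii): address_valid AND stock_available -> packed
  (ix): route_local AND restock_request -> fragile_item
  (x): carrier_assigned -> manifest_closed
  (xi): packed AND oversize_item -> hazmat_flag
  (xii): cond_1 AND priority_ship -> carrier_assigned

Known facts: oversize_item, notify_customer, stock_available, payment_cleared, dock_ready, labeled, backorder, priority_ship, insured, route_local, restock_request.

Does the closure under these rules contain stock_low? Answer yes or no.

no

[1] (ii) [route_local -> cond_2]; (iv) [labeled AND priority_ship -> address_valid]; (ix) [route_local AND restock_request -> fragile_item]. ⇒ new: cond_2, address_valid, fragile_item.
[2] (v) [fragile_item AND insured -> pick_ticket]; (viii) [address_valid AND stock_available -> packed]. ⇒ new: pick_ticket, packed.
[3] (vii) [pick_ticket AND priority_ship -> order_received]; (xi) [packed AND oversize_item -> hazmat_flag]. ⇒ new: order_received, hazmat_flag.
[4] (iii) [order_received AND priority_ship -> shipped]. ⇒ new: shipped.
[5] (i) [shipped AND hazmat_flag -> carrier_assigned]. ⇒ new: carrier_assigned.
[6] (x) [carrier_assigned -> manifest_closed]. ⇒ new: manifest_closed.
Fixed point reached. stock_low is concluded only by (vi); (vi) needs split_shipment (never derived).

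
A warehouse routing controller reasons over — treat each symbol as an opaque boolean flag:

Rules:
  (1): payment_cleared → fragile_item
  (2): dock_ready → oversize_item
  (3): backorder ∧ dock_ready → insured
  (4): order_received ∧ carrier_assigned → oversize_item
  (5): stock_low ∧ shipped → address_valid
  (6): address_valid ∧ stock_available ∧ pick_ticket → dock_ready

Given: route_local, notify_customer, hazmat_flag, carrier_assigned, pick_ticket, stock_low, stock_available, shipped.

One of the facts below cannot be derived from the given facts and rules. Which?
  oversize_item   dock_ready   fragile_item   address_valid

fragile_item

Round 1: (5) [stock_low ∧ shipped → address_valid]. Adds address_valid.
Round 2: (6) [address_valid ∧ stock_available ∧ pick_ticket → dock_ready]. Adds dock_ready.
Round 3: (2) [dock_ready → oversize_item]. Adds oversize_item.
Derived: oversize_item (round 3), address_valid (round 1), dock_ready (round 2). fragile_item never appears in any round.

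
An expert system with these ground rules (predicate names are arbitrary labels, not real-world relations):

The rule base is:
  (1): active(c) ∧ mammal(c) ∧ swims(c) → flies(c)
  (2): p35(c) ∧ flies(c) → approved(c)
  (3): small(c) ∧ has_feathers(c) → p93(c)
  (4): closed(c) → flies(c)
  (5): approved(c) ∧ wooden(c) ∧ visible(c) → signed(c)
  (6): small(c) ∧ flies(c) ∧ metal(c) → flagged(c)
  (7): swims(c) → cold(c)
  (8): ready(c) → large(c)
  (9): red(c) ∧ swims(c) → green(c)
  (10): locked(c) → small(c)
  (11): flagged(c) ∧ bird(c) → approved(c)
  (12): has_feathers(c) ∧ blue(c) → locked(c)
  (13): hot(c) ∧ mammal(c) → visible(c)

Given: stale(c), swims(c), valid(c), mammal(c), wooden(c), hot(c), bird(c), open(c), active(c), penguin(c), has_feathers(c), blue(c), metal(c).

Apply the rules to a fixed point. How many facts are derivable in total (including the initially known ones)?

[1] (1) [active(c) ∧ mammal(c) ∧ swims(c) → flies(c)]; (7) [swims(c) → cold(c)]; (12) [has_feathers(c) ∧ blue(c) → locked(c)]; (13) [hot(c) ∧ mammal(c) → visible(c)]. ⇒ new: flies(c), cold(c), locked(c), visible(c).
[2] (10) [locked(c) → small(c)]. ⇒ new: small(c).
[3] (3) [small(c) ∧ has_feathers(c) → p93(c)]; (6) [small(c) ∧ flies(c) ∧ metal(c) → flagged(c)]. ⇒ new: p93(c), flagged(c).
[4] (11) [flagged(c) ∧ bird(c) → approved(c)]. ⇒ new: approved(c).
[5] (5) [approved(c) ∧ wooden(c) ∧ visible(c) → signed(c)]. ⇒ new: signed(c).
Closure: {active(c), approved(c), bird(c), blue(c), cold(c), flagged(c), flies(c), has_feathers(c), hot(c), locked(c), mammal(c), metal(c), open(c), p93(c), penguin(c), signed(c), small(c), stale(c), swims(c), valid(c), visible(c), wooden(c)} — 22 facts.

22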